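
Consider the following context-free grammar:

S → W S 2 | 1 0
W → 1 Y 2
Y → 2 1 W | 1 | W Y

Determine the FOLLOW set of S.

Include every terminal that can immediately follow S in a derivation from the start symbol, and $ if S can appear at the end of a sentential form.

We compute FOLLOW(S) using the standard algorithm.
FOLLOW(S) starts with {$}.
FIRST(S) = {1}
FIRST(W) = {1}
FIRST(Y) = {1, 2}
FOLLOW(S) = {$, 2}
FOLLOW(W) = {1, 2}
FOLLOW(Y) = {2}
Therefore, FOLLOW(S) = {$, 2}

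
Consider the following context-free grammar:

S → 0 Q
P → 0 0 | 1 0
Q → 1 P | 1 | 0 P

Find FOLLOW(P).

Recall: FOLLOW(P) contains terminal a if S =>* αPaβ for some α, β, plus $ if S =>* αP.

We compute FOLLOW(P) using the standard algorithm.
FOLLOW(S) starts with {$}.
FIRST(P) = {0, 1}
FIRST(Q) = {0, 1}
FIRST(S) = {0}
FOLLOW(P) = {$}
FOLLOW(Q) = {$}
FOLLOW(S) = {$}
Therefore, FOLLOW(P) = {$}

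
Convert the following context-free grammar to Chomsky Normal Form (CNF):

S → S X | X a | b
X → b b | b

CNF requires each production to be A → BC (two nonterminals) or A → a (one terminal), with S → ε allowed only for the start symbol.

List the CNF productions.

TA → a; S → b; TB → b; X → b; S → S X; S → X TA; X → TB TB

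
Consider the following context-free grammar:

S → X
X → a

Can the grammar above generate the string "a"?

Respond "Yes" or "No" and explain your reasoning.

Yes - a valid derivation exists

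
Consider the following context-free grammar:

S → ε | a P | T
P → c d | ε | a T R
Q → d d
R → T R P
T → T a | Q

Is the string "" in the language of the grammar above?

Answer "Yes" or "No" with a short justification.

Yes - a valid derivation exists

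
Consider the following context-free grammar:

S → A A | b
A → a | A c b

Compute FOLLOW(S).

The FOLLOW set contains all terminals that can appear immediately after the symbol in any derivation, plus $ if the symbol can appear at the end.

We compute FOLLOW(S) using the standard algorithm.
FOLLOW(S) starts with {$}.
FIRST(A) = {a}
FIRST(S) = {a, b}
FOLLOW(A) = {$, a, c}
FOLLOW(S) = {$}
Therefore, FOLLOW(S) = {$}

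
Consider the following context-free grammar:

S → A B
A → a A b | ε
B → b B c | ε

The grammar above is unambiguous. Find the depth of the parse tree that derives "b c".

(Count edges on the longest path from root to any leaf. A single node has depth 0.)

3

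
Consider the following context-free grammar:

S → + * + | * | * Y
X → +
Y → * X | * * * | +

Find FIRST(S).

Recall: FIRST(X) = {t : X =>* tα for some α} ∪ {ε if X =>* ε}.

We compute FIRST(S) using the standard algorithm.
FIRST(S) = {*, +}
FIRST(X) = {+}
FIRST(Y) = {*, +}
Therefore, FIRST(S) = {*, +}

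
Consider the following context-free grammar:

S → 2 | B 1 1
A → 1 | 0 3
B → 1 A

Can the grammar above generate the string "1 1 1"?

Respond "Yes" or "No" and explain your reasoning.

No - no valid derivation exists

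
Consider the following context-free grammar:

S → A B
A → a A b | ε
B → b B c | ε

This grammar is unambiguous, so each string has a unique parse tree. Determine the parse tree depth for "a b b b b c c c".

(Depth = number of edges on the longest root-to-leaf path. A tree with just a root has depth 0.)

5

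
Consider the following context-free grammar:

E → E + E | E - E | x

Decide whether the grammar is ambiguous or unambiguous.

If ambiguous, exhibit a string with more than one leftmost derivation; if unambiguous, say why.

Ambiguous - the string 'x - x + x + x - x' has two distinct leftmost derivations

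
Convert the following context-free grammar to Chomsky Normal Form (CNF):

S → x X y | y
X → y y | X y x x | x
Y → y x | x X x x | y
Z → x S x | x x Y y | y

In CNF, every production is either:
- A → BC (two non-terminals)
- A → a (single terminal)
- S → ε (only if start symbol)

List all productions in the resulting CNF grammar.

TX → x; TY → y; S → y; X → x; Y → y; Z → y; S → TX X0; X0 → X TY; X → TY TY; X → X X1; X1 → TY X2; X2 → TX TX; Y → TY TX; Y → TX X3; X3 → X X4; X4 → TX TX; Z → TX X5; X5 → S TX; Z → TX X6; X6 → TX X7; X7 → Y TY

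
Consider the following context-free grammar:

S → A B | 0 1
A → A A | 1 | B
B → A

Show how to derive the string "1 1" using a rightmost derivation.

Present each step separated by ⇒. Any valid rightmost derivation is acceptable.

S ⇒ A B ⇒ A A ⇒ A 1 ⇒ 1 1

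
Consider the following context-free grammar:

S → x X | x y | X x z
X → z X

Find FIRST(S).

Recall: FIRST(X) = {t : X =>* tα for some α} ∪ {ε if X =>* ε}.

We compute FIRST(S) using the standard algorithm.
FIRST(S) = {x, z}
FIRST(X) = {z}
Therefore, FIRST(S) = {x, z}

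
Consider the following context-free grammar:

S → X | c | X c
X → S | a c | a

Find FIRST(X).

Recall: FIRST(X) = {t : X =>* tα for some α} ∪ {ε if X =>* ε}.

We compute FIRST(X) using the standard algorithm.
FIRST(S) = {a, c}
FIRST(X) = {a, c}
Therefore, FIRST(X) = {a, c}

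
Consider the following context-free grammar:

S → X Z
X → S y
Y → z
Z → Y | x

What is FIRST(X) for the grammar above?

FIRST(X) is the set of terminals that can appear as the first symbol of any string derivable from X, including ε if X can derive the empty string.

We compute FIRST(X) using the standard algorithm.
FIRST(S) = {}
FIRST(X) = {}
FIRST(Y) = {z}
FIRST(Z) = {x, z}
Therefore, FIRST(X) = {}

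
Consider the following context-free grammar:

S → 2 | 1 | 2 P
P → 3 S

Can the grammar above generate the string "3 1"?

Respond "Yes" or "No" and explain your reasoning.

No - no valid derivation exists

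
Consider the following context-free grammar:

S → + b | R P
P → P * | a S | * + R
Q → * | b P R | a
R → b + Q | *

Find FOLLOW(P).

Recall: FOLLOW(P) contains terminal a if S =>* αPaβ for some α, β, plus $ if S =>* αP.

We compute FOLLOW(P) using the standard algorithm.
FOLLOW(S) starts with {$}.
FIRST(P) = {*, a}
FIRST(Q) = {*, a, b}
FIRST(R) = {*, b}
FIRST(S) = {*, +, b}
FOLLOW(P) = {$, *, b}
FOLLOW(Q) = {$, *, a, b}
FOLLOW(R) = {$, *, a, b}
FOLLOW(S) = {$, *, b}
Therefore, FOLLOW(P) = {$, *, b}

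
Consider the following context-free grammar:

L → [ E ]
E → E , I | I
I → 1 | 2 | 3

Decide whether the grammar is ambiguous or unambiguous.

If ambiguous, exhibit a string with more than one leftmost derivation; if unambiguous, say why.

Unambiguous - every string in the language has a unique leftmost derivation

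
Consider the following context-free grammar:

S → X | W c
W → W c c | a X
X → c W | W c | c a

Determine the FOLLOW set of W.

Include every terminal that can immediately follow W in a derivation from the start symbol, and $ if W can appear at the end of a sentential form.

We compute FOLLOW(W) using the standard algorithm.
FOLLOW(S) starts with {$}.
FIRST(S) = {a, c}
FIRST(W) = {a}
FIRST(X) = {a, c}
FOLLOW(S) = {$}
FOLLOW(W) = {$, c}
FOLLOW(X) = {$, c}
Therefore, FOLLOW(W) = {$, c}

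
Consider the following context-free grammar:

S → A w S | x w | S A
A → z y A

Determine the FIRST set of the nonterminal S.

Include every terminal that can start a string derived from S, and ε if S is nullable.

We compute FIRST(S) using the standard algorithm.
FIRST(A) = {z}
FIRST(S) = {x, z}
Therefore, FIRST(S) = {x, z}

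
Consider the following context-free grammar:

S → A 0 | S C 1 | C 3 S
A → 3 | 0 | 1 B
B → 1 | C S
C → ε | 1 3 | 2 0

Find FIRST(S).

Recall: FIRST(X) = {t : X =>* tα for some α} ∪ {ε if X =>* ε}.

We compute FIRST(S) using the standard algorithm.
FIRST(A) = {0, 1, 3}
FIRST(B) = {0, 1, 2, 3}
FIRST(C) = {1, 2, ε}
FIRST(S) = {0, 1, 2, 3}
Therefore, FIRST(S) = {0, 1, 2, 3}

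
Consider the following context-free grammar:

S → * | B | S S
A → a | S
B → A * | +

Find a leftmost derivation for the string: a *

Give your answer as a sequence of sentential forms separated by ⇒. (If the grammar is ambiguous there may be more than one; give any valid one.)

S ⇒ B ⇒ A * ⇒ a *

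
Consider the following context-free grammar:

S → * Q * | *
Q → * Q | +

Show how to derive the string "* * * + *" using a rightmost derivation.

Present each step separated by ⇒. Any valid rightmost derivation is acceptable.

S ⇒ * Q * ⇒ * * Q * ⇒ * * * Q * ⇒ * * * + *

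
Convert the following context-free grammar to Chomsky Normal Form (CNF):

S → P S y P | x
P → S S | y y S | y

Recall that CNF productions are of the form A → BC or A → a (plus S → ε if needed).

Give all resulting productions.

TY → y; S → x; P → y; S → P X0; X0 → S X1; X1 → TY P; P → S S; P → TY X2; X2 → TY S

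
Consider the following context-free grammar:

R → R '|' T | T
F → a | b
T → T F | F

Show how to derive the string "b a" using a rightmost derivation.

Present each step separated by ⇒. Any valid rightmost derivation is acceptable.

R ⇒ T ⇒ T F ⇒ T a ⇒ F a ⇒ b a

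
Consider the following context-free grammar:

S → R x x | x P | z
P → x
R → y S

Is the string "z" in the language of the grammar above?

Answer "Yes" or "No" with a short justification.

Yes - a valid derivation exists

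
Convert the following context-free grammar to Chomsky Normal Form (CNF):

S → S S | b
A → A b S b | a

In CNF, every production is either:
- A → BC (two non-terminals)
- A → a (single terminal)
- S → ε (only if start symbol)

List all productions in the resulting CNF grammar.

S → b; TB → b; A → a; S → S S; A → A X0; X0 → TB X1; X1 → S TB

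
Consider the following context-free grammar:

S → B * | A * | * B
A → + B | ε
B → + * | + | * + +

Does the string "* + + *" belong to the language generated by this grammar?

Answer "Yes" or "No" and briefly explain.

Yes - a valid derivation exists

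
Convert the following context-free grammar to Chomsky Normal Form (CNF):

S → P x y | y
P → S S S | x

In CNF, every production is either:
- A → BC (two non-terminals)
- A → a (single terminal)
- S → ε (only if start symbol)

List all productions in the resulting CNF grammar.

TX → x; TY → y; S → y; P → x; S → P X0; X0 → TX TY; P → S X1; X1 → S S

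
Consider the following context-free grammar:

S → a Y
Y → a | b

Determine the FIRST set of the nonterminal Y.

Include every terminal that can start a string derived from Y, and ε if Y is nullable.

We compute FIRST(Y) using the standard algorithm.
FIRST(S) = {a}
FIRST(Y) = {a, b}
Therefore, FIRST(Y) = {a, b}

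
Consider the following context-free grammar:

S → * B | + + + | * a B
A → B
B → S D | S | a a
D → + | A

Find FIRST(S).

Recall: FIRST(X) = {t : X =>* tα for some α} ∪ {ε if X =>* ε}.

We compute FIRST(S) using the standard algorithm.
FIRST(A) = {*, +, a}
FIRST(B) = {*, +, a}
FIRST(D) = {*, +, a}
FIRST(S) = {*, +}
Therefore, FIRST(S) = {*, +}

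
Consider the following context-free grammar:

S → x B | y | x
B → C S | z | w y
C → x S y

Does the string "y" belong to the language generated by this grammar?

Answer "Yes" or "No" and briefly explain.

Yes - a valid derivation exists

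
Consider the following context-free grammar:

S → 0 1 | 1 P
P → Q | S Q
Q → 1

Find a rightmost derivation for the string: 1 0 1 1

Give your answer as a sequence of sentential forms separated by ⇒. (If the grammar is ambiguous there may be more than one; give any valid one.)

S ⇒ 1 P ⇒ 1 S Q ⇒ 1 S 1 ⇒ 1 0 1 1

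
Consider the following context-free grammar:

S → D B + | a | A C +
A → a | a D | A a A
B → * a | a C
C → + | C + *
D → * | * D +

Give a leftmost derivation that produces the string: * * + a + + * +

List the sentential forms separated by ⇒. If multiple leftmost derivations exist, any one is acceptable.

S ⇒ D B + ⇒ * D + B + ⇒ * * + B + ⇒ * * + a C + ⇒ * * + a C + * + ⇒ * * + a + + * +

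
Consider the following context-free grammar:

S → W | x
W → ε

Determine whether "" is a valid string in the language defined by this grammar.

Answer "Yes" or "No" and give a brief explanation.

Yes - a valid derivation exists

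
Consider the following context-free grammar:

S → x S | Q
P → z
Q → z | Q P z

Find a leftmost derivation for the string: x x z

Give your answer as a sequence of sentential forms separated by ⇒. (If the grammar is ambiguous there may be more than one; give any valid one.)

S ⇒ x S ⇒ x x S ⇒ x x Q ⇒ x x z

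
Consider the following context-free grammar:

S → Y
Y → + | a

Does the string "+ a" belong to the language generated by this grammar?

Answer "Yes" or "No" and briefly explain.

No - no valid derivation exists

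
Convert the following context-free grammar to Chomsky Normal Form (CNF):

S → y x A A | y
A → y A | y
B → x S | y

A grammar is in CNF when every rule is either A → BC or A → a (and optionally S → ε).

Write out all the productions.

TY → y; TX → x; S → y; A → y; B → y; S → TY X0; X0 → TX X1; X1 → A A; A → TY A; B → TX S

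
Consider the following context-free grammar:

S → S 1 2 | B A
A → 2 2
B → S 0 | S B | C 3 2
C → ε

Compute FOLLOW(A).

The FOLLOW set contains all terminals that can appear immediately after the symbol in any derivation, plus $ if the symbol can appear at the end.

We compute FOLLOW(A) using the standard algorithm.
FOLLOW(S) starts with {$}.
FIRST(A) = {2}
FIRST(B) = {3}
FIRST(C) = {ε}
FIRST(S) = {3}
FOLLOW(A) = {$, 0, 1, 3}
FOLLOW(B) = {2}
FOLLOW(C) = {3}
FOLLOW(S) = {$, 0, 1, 3}
Therefore, FOLLOW(A) = {$, 0, 1, 3}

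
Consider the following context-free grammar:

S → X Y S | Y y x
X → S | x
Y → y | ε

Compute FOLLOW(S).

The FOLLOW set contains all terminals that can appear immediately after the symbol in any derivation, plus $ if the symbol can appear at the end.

We compute FOLLOW(S) using the standard algorithm.
FOLLOW(S) starts with {$}.
FIRST(S) = {x, y}
FIRST(X) = {x, y}
FIRST(Y) = {y, ε}
FOLLOW(S) = {$, x, y}
FOLLOW(X) = {x, y}
FOLLOW(Y) = {x, y}
Therefore, FOLLOW(S) = {$, x, y}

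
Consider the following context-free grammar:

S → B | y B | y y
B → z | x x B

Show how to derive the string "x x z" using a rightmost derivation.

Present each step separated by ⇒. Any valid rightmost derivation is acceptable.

S ⇒ B ⇒ x x B ⇒ x x z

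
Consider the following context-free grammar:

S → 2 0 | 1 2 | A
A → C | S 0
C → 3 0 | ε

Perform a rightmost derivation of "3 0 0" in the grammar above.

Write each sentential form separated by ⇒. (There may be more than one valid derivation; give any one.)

S ⇒ A ⇒ S 0 ⇒ A 0 ⇒ C 0 ⇒ 3 0 0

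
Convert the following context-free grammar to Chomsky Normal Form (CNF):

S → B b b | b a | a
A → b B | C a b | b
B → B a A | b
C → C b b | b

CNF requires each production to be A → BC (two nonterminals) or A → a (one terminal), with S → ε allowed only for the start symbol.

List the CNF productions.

TB → b; TA → a; S → a; A → b; B → b; C → b; S → B X0; X0 → TB TB; S → TB TA; A → TB B; A → C X1; X1 → TA TB; B → B X2; X2 → TA A; C → C X3; X3 → TB TB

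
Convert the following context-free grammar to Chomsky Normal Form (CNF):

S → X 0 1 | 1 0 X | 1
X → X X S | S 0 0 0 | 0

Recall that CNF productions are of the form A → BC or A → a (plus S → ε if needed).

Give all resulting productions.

T0 → 0; T1 → 1; S → 1; X → 0; S → X X0; X0 → T0 T1; S → T1 X1; X1 → T0 X; X → X X2; X2 → X S; X → S X3; X3 → T0 X4; X4 → T0 T0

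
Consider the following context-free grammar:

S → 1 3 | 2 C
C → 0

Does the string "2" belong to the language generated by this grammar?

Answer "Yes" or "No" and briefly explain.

No - no valid derivation exists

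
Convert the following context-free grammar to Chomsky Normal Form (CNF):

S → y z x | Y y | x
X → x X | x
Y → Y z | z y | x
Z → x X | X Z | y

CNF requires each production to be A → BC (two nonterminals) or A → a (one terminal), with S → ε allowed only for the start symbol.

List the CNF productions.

TY → y; TZ → z; TX → x; S → x; X → x; Y → x; Z → y; S → TY X0; X0 → TZ TX; S → Y TY; X → TX X; Y → Y TZ; Y → TZ TY; Z → TX X; Z → X Z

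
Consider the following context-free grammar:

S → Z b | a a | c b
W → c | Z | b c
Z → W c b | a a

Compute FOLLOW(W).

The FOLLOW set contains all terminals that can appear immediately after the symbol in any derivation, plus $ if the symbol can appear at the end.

We compute FOLLOW(W) using the standard algorithm.
FOLLOW(S) starts with {$}.
FIRST(S) = {a, b, c}
FIRST(W) = {a, b, c}
FIRST(Z) = {a, b, c}
FOLLOW(S) = {$}
FOLLOW(W) = {c}
FOLLOW(Z) = {b, c}
Therefore, FOLLOW(W) = {c}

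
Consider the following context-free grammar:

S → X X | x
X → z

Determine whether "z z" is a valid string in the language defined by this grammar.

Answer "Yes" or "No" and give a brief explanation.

Yes - a valid derivation exists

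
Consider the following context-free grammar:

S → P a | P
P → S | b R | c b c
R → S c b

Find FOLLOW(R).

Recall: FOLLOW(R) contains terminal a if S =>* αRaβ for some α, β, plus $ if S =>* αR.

We compute FOLLOW(R) using the standard algorithm.
FOLLOW(S) starts with {$}.
FIRST(P) = {b, c}
FIRST(R) = {b, c}
FIRST(S) = {b, c}
FOLLOW(P) = {$, a, c}
FOLLOW(R) = {$, a, c}
FOLLOW(S) = {$, a, c}
Therefore, FOLLOW(R) = {$, a, c}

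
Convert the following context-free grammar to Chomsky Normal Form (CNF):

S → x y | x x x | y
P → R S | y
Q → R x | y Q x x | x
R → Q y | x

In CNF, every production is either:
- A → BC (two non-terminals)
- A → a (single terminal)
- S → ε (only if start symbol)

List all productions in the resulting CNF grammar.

TX → x; TY → y; S → y; P → y; Q → x; R → x; S → TX TY; S → TX X0; X0 → TX TX; P → R S; Q → R TX; Q → TY X1; X1 → Q X2; X2 → TX TX; R → Q TY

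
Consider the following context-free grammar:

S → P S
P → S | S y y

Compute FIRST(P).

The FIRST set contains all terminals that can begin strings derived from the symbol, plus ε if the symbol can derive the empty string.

We compute FIRST(P) using the standard algorithm.
FIRST(P) = {}
FIRST(S) = {}
Therefore, FIRST(P) = {}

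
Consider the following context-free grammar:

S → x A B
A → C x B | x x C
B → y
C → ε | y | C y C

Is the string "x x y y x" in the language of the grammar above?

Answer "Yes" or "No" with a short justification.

No - no valid derivation exists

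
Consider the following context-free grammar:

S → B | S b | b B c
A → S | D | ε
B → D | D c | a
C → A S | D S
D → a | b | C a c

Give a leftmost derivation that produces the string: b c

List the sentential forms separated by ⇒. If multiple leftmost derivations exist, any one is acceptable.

S ⇒ B ⇒ D c ⇒ b c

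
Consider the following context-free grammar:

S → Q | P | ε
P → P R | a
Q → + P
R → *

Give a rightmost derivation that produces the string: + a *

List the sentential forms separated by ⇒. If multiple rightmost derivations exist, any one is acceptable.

S ⇒ Q ⇒ + P ⇒ + P R ⇒ + P * ⇒ + a *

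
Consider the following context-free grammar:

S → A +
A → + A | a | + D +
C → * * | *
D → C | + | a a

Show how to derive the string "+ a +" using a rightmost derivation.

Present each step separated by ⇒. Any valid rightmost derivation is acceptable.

S ⇒ A + ⇒ + A + ⇒ + a +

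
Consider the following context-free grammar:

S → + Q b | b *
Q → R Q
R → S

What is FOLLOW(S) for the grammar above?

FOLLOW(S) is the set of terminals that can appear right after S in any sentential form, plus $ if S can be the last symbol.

We compute FOLLOW(S) using the standard algorithm.
FOLLOW(S) starts with {$}.
FIRST(Q) = {+, b}
FIRST(R) = {+, b}
FIRST(S) = {+, b}
FOLLOW(Q) = {b}
FOLLOW(R) = {+, b}
FOLLOW(S) = {$, +, b}
Therefore, FOLLOW(S) = {$, +, b}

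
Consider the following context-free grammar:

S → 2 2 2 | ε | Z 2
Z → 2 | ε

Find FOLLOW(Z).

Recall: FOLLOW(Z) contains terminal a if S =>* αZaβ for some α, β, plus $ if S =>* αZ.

We compute FOLLOW(Z) using the standard algorithm.
FOLLOW(S) starts with {$}.
FIRST(S) = {2, ε}
FIRST(Z) = {2, ε}
FOLLOW(S) = {$}
FOLLOW(Z) = {2}
Therefore, FOLLOW(Z) = {2}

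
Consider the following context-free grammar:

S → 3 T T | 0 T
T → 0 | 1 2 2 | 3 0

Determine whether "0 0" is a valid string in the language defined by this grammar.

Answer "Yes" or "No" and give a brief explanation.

Yes - a valid derivation exists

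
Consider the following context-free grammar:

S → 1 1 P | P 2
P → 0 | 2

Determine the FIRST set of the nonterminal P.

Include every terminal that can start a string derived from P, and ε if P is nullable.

We compute FIRST(P) using the standard algorithm.
FIRST(P) = {0, 2}
FIRST(S) = {0, 1, 2}
Therefore, FIRST(P) = {0, 2}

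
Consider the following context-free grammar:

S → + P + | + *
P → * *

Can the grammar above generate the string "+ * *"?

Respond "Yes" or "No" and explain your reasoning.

No - no valid derivation exists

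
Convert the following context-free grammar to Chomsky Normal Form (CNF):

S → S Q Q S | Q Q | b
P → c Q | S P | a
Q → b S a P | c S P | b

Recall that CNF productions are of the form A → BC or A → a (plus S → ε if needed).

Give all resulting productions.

S → b; TC → c; P → a; TB → b; TA → a; Q → b; S → S X0; X0 → Q X1; X1 → Q S; S → Q Q; P → TC Q; P → S P; Q → TB X2; X2 → S X3; X3 → TA P; Q → TC X4; X4 → S P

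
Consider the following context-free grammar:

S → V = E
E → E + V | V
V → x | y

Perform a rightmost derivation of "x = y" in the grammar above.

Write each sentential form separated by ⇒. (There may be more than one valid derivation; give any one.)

S ⇒ V = E ⇒ V = V ⇒ V = y ⇒ x = y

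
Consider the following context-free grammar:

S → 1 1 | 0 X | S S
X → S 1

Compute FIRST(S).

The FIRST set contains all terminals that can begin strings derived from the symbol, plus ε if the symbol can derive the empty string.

We compute FIRST(S) using the standard algorithm.
FIRST(S) = {0, 1}
FIRST(X) = {0, 1}
Therefore, FIRST(S) = {0, 1}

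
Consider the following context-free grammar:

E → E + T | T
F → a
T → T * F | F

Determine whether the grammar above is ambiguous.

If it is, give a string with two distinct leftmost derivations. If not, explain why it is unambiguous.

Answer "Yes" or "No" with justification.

No - the grammar is unambiguous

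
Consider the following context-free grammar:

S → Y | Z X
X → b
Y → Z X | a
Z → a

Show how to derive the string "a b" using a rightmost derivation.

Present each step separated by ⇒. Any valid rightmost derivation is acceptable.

S ⇒ Z X ⇒ Z b ⇒ a b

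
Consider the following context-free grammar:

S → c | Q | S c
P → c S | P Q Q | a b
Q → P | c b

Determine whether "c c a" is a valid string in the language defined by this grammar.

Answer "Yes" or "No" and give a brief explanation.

No - no valid derivation exists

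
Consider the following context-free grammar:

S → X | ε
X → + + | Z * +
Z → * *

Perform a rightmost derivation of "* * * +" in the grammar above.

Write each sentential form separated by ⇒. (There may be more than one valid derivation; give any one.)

S ⇒ X ⇒ Z * + ⇒ * * * +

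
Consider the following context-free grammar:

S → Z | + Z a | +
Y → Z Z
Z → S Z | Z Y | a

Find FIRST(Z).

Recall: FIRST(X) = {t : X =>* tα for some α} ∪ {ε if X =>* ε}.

We compute FIRST(Z) using the standard algorithm.
FIRST(S) = {+, a}
FIRST(Y) = {+, a}
FIRST(Z) = {+, a}
Therefore, FIRST(Z) = {+, a}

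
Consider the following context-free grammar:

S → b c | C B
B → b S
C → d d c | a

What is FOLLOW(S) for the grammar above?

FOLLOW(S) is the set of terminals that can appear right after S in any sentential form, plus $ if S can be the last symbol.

We compute FOLLOW(S) using the standard algorithm.
FOLLOW(S) starts with {$}.
FIRST(B) = {b}
FIRST(C) = {a, d}
FIRST(S) = {a, b, d}
FOLLOW(B) = {$}
FOLLOW(C) = {b}
FOLLOW(S) = {$}
Therefore, FOLLOW(S) = {$}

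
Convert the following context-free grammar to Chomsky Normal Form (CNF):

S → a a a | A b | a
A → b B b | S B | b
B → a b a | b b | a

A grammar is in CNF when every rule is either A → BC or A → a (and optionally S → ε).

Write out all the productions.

TA → a; TB → b; S → a; A → b; B → a; S → TA X0; X0 → TA TA; S → A TB; A → TB X1; X1 → B TB; A → S B; B → TA X2; X2 → TB TA; B → TB TB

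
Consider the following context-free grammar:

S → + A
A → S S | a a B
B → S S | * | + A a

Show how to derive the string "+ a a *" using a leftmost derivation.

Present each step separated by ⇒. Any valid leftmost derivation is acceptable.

S ⇒ + A ⇒ + a a B ⇒ + a a *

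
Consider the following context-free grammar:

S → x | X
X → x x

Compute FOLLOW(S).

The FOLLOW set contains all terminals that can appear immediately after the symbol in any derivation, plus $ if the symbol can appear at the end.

We compute FOLLOW(S) using the standard algorithm.
FOLLOW(S) starts with {$}.
FIRST(S) = {x}
FIRST(X) = {x}
FOLLOW(S) = {$}
FOLLOW(X) = {$}
Therefore, FOLLOW(S) = {$}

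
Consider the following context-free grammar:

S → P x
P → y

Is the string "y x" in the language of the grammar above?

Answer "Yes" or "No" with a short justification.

Yes - a valid derivation exists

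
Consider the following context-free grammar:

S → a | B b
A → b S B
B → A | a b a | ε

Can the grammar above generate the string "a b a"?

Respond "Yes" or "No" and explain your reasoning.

No - no valid derivation exists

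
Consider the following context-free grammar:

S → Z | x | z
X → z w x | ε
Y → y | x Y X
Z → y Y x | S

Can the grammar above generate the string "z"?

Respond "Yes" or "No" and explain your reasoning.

Yes - a valid derivation exists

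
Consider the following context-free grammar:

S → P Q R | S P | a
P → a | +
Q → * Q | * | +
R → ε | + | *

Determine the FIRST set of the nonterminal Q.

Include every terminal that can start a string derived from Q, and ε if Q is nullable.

We compute FIRST(Q) using the standard algorithm.
FIRST(P) = {+, a}
FIRST(Q) = {*, +}
FIRST(R) = {*, +, ε}
FIRST(S) = {+, a}
Therefore, FIRST(Q) = {*, +}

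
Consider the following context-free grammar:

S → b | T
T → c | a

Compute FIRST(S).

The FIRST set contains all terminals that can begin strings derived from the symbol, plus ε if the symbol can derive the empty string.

We compute FIRST(S) using the standard algorithm.
FIRST(S) = {a, b, c}
FIRST(T) = {a, c}
Therefore, FIRST(S) = {a, b, c}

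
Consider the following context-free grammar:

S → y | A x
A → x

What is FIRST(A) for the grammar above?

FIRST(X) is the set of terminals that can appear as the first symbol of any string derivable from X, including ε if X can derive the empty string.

We compute FIRST(A) using the standard algorithm.
FIRST(A) = {x}
FIRST(S) = {x, y}
Therefore, FIRST(A) = {x}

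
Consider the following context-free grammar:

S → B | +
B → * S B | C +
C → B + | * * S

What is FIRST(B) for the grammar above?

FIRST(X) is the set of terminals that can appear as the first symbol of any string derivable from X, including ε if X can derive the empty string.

We compute FIRST(B) using the standard algorithm.
FIRST(B) = {*}
FIRST(C) = {*}
FIRST(S) = {*, +}
Therefore, FIRST(B) = {*}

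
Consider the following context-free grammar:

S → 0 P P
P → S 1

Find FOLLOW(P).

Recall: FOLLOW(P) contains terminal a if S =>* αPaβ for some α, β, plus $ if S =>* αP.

We compute FOLLOW(P) using the standard algorithm.
FOLLOW(S) starts with {$}.
FIRST(P) = {0}
FIRST(S) = {0}
FOLLOW(P) = {$, 0, 1}
FOLLOW(S) = {$, 1}
Therefore, FOLLOW(P) = {$, 0, 1}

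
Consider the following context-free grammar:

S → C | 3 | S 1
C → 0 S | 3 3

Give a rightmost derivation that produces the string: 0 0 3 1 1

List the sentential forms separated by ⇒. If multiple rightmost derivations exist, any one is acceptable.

S ⇒ C ⇒ 0 S ⇒ 0 C ⇒ 0 0 S ⇒ 0 0 S 1 ⇒ 0 0 S 1 1 ⇒ 0 0 3 1 1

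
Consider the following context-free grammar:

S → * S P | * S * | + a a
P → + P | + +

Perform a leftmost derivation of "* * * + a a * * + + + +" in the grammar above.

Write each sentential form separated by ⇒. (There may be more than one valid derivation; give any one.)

S ⇒ * S P ⇒ * * S * P ⇒ * * * S * * P ⇒ * * * + a a * * P ⇒ * * * + a a * * + P ⇒ * * * + a a * * + + P ⇒ * * * + a a * * + + + +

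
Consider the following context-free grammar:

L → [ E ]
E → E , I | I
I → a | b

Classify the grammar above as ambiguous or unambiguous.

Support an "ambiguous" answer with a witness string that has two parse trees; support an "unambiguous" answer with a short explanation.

Unambiguous - every string in the language has a unique parse tree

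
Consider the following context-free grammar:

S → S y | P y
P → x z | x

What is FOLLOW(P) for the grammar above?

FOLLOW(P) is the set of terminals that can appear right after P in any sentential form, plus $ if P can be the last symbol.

We compute FOLLOW(P) using the standard algorithm.
FOLLOW(S) starts with {$}.
FIRST(P) = {x}
FIRST(S) = {x}
FOLLOW(P) = {y}
FOLLOW(S) = {$, y}
Therefore, FOLLOW(P) = {y}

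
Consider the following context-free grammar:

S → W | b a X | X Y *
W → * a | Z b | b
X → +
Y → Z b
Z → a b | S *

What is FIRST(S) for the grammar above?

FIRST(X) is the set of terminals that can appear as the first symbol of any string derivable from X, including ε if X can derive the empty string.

We compute FIRST(S) using the standard algorithm.
FIRST(S) = {*, +, a, b}
FIRST(W) = {*, +, a, b}
FIRST(X) = {+}
FIRST(Y) = {*, +, a, b}
FIRST(Z) = {*, +, a, b}
Therefore, FIRST(S) = {*, +, a, b}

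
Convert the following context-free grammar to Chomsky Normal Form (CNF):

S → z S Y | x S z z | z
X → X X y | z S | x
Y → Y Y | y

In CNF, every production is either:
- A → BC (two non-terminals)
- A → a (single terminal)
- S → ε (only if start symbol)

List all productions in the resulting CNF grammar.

TZ → z; TX → x; S → z; TY → y; X → x; Y → y; S → TZ X0; X0 → S Y; S → TX X1; X1 → S X2; X2 → TZ TZ; X → X X3; X3 → X TY; X → TZ S; Y → Y Y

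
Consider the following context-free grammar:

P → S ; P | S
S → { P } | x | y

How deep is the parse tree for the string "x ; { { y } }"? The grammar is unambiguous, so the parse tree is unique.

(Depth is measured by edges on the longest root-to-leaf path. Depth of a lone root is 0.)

7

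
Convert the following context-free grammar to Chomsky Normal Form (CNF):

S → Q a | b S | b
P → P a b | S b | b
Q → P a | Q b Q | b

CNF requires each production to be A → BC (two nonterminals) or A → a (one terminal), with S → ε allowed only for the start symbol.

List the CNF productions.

TA → a; TB → b; S → b; P → b; Q → b; S → Q TA; S → TB S; P → P X0; X0 → TA TB; P → S TB; Q → P TA; Q → Q X1; X1 → TB Q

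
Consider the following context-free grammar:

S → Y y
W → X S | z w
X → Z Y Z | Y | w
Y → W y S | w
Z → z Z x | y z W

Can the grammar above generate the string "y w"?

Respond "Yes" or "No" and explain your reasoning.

No - no valid derivation exists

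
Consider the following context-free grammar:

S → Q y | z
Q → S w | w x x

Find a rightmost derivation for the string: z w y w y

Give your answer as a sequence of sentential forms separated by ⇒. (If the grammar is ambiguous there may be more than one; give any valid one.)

S ⇒ Q y ⇒ S w y ⇒ Q y w y ⇒ S w y w y ⇒ z w y w y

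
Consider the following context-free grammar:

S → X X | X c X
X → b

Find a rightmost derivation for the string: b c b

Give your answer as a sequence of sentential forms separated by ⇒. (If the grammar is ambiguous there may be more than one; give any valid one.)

S ⇒ X c X ⇒ X c b ⇒ b c b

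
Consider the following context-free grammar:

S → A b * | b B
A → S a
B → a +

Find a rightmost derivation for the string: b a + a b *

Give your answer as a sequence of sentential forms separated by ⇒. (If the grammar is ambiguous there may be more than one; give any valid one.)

S ⇒ A b * ⇒ S a b * ⇒ b B a b * ⇒ b a + a b *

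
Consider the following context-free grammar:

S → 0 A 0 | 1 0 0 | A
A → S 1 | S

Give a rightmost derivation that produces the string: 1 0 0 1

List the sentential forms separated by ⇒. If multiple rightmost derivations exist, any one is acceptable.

S ⇒ A ⇒ S 1 ⇒ 1 0 0 1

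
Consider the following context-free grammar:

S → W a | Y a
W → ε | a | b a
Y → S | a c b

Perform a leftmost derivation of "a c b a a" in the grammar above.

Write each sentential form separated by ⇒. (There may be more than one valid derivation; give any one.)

S ⇒ Y a ⇒ S a ⇒ Y a a ⇒ a c b a a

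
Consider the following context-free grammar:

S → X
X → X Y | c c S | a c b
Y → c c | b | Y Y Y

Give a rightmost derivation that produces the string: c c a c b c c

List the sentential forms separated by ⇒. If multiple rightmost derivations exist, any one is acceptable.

S ⇒ X ⇒ X Y ⇒ X c c ⇒ c c S c c ⇒ c c X c c ⇒ c c a c b c c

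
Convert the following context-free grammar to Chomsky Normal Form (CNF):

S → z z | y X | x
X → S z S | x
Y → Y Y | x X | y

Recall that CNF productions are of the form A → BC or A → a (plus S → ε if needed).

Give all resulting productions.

TZ → z; TY → y; S → x; X → x; TX → x; Y → y; S → TZ TZ; S → TY X; X → S X0; X0 → TZ S; Y → Y Y; Y → TX X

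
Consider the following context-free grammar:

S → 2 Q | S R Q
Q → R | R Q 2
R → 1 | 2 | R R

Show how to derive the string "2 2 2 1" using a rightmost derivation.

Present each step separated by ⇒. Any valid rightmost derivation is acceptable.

S ⇒ 2 Q ⇒ 2 R ⇒ 2 R R ⇒ 2 R 1 ⇒ 2 R R 1 ⇒ 2 R 2 1 ⇒ 2 2 2 1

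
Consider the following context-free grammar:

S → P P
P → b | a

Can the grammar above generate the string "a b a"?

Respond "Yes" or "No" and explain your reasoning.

No - no valid derivation exists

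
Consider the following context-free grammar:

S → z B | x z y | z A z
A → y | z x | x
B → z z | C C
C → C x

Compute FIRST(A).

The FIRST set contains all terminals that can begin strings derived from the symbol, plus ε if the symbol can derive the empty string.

We compute FIRST(A) using the standard algorithm.
FIRST(A) = {x, y, z}
FIRST(B) = {z}
FIRST(C) = {}
FIRST(S) = {x, z}
Therefore, FIRST(A) = {x, y, z}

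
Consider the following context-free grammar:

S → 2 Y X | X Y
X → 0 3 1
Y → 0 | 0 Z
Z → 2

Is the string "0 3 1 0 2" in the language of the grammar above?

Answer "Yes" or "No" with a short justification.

Yes - a valid derivation exists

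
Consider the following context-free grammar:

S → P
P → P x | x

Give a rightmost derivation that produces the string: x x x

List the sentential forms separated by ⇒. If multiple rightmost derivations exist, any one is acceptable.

S ⇒ P ⇒ P x ⇒ P x x ⇒ x x x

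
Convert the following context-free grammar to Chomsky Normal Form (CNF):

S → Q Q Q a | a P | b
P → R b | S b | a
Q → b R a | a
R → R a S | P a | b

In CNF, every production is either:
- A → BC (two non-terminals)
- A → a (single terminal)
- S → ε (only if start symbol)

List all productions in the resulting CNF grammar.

TA → a; S → b; TB → b; P → a; Q → a; R → b; S → Q X0; X0 → Q X1; X1 → Q TA; S → TA P; P → R TB; P → S TB; Q → TB X2; X2 → R TA; R → R X3; X3 → TA S; R → P TA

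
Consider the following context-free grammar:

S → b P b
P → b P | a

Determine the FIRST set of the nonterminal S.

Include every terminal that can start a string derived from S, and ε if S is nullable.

We compute FIRST(S) using the standard algorithm.
FIRST(P) = {a, b}
FIRST(S) = {b}
Therefore, FIRST(S) = {b}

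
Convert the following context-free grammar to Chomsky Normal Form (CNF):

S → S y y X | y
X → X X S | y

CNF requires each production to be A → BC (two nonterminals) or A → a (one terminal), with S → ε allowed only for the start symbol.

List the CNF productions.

TY → y; S → y; X → y; S → S X0; X0 → TY X1; X1 → TY X; X → X X2; X2 → X S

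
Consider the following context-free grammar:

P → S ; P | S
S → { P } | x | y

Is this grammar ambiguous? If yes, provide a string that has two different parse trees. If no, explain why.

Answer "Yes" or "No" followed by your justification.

No - the grammar is unambiguous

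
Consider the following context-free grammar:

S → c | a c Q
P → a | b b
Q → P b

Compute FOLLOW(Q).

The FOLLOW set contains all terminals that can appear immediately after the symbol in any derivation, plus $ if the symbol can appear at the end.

We compute FOLLOW(Q) using the standard algorithm.
FOLLOW(S) starts with {$}.
FIRST(P) = {a, b}
FIRST(Q) = {a, b}
FIRST(S) = {a, c}
FOLLOW(P) = {b}
FOLLOW(Q) = {$}
FOLLOW(S) = {$}
Therefore, FOLLOW(Q) = {$}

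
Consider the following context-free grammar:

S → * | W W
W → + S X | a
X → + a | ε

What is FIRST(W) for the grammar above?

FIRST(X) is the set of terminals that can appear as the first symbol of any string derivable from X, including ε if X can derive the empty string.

We compute FIRST(W) using the standard algorithm.
FIRST(S) = {*, +, a}
FIRST(W) = {+, a}
FIRST(X) = {+, ε}
Therefore, FIRST(W) = {+, a}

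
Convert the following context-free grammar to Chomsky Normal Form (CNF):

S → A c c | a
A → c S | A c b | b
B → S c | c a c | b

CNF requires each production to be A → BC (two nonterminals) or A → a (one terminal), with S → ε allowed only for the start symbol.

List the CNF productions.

TC → c; S → a; TB → b; A → b; TA → a; B → b; S → A X0; X0 → TC TC; A → TC S; A → A X1; X1 → TC TB; B → S TC; B → TC X2; X2 → TA TC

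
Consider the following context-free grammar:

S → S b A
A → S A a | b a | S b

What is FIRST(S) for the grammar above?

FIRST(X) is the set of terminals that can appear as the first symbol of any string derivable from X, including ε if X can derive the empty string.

We compute FIRST(S) using the standard algorithm.
FIRST(A) = {b}
FIRST(S) = {}
Therefore, FIRST(S) = {}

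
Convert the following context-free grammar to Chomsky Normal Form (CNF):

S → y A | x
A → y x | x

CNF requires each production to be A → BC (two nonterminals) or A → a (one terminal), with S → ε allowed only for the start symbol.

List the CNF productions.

TY → y; S → x; TX → x; A → x; S → TY A; A → TY TX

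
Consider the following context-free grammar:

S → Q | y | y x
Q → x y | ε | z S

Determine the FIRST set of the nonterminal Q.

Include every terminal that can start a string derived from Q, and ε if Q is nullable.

We compute FIRST(Q) using the standard algorithm.
FIRST(Q) = {x, z, ε}
FIRST(S) = {x, y, z, ε}
Therefore, FIRST(Q) = {x, z, ε}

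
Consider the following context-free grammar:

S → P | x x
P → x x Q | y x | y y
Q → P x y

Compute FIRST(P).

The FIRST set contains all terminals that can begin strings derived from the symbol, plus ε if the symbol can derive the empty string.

We compute FIRST(P) using the standard algorithm.
FIRST(P) = {x, y}
FIRST(Q) = {x, y}
FIRST(S) = {x, y}
Therefore, FIRST(P) = {x, y}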